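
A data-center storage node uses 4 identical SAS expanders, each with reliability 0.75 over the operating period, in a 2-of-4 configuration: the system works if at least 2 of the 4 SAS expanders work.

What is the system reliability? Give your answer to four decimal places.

R = Σ_{i=2}^{4} C(4,i) p^i (1−p)^{4−i} with p = 0.75
C(4,2)·0.75^2·0.25^2 = 0.210938
C(4,3)·0.75^3·0.25^1 = 0.421875
C(4,4)·0.75^4·0.25^0 = 0.316406
Sum = 0.9492

0.9492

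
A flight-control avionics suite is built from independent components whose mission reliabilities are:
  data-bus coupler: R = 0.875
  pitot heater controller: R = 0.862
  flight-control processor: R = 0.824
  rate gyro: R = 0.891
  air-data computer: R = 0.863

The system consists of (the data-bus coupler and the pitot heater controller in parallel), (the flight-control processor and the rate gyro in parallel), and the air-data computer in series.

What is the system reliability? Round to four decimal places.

Parallel (data-bus coupler and pitot heater controller): 1 − (1 − 0.875000)(1 − 0.862000) = 0.982750
Parallel (flight-control processor and rate gyro): 1 − (1 − 0.824000)(1 − 0.891000) = 0.980816
Series ([0.982750], [0.980816], and air-data computer): 0.982750 × 0.980816 × 0.863000 = 0.8318

0.8318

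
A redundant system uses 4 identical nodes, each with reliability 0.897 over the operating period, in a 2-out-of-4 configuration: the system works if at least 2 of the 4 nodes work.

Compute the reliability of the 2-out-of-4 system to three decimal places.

0.996

R = Σ_{i=2}^{4} C(4,i) p^i (1−p)^{4−i} with p = 0.897
C(4,2)·0.897^2·0.103^2 = 0.05122
C(4,3)·0.897^3·0.103^1 = 0.29735
C(4,4)·0.897^4·0.103^0 = 0.64740
Sum = 0.996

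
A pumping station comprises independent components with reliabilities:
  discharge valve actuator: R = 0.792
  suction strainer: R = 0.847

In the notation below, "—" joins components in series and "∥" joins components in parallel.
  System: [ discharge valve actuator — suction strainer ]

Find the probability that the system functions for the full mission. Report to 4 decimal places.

0.6708

Series (discharge valve actuator and suction strainer): 0.792000 × 0.847000 = 0.6708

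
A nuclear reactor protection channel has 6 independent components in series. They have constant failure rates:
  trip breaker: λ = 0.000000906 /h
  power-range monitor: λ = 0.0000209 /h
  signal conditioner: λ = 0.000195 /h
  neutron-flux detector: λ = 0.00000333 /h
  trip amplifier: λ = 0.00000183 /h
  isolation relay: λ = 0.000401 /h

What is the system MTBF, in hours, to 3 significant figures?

1610

Series of exponential components: λ_sys = Σ λ_i
λ_sys = 0.000000906 + 0.0000209 + 0.000195 + 0.00000333 + 0.00000183 + 0.000401 = 6.2297e-04 /h
MTBF = 1 / λ_sys = 1610 h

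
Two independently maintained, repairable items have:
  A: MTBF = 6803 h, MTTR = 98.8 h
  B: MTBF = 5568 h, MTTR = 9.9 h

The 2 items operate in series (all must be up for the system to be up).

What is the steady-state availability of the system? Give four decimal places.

A(A) = MTBF/(MTBF+MTTR) = 6803/(6803+98.8) = 0.985685
A(B) = MTBF/(MTBF+MTTR) = 5568/(5568+9.9) = 0.998225
Series availability: 0.985685 × 0.998225 = 0.9839

0.9839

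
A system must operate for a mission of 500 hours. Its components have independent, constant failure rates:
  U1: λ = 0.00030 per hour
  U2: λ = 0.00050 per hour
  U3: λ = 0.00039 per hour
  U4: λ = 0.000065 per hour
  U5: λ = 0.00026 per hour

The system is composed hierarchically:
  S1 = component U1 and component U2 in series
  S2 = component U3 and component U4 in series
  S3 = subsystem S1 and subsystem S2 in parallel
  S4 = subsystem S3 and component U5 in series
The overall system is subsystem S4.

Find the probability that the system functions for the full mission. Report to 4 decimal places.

0.8192

R(U1) = exp(−0.00030 × 500) = 0.860708
R(U2) = exp(−0.00050 × 500) = 0.778801
R(U3) = exp(−0.00039 × 500) = 0.822835
R(U4) = exp(−0.000065 × 500) = 0.968022
R(U5) = exp(−0.00026 × 500) = 0.878095
Series (U1 and U2): 0.860708 × 0.778801 = 0.670320
Series (U3 and U4): 0.822835 × 0.968022 = 0.796522
Parallel ([0.670320] and [0.796522]): 1 − (1 − 0.670320)(1 − 0.796522) = 0.932917
Series ([0.932917] and U5): 0.932917 × 0.878095 = 0.8192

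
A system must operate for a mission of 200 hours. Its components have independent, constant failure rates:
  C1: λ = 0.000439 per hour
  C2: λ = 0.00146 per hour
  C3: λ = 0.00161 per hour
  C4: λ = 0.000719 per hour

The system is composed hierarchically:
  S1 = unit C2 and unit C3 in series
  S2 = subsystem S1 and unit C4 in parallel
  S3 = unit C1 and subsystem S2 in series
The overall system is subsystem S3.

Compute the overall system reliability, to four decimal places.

R(C1) = exp(−0.000439 × 200) = 0.915944
R(C2) = exp(−0.00146 × 200) = 0.746769
R(C3) = exp(−0.00161 × 200) = 0.724698
R(C4) = exp(−0.000719 × 200) = 0.866061
Series (C2 and C3): 0.746769 × 0.724698 = 0.541182
Parallel ([0.541182] and C4): 1 − (1 − 0.541182)(1 − 0.866061) = 0.938546
Series (C1 and [0.938546]): 0.915944 × 0.938546 = 0.8597

0.8597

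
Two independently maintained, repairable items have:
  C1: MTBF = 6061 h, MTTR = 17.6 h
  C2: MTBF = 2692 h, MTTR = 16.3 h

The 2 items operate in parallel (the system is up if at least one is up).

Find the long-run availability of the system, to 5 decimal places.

0.99998

A(C1) = MTBF/(MTBF+MTTR) = 6061/(6061+17.6) = 0.997105
A(C2) = MTBF/(MTBF+MTTR) = 2692/(2692+16.3) = 0.993981
Parallel availability: 1 − (1 − 0.997105)(1 − 0.993981) = 0.99998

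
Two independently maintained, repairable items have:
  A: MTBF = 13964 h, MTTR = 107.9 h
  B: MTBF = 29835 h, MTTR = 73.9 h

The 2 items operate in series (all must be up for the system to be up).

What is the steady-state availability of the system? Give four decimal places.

0.9899

A(A) = MTBF/(MTBF+MTTR) = 13964/(13964+107.9) = 0.992332
A(B) = MTBF/(MTBF+MTTR) = 29835/(29835+73.9) = 0.997529
Series availability: 0.992332 × 0.997529 = 0.9899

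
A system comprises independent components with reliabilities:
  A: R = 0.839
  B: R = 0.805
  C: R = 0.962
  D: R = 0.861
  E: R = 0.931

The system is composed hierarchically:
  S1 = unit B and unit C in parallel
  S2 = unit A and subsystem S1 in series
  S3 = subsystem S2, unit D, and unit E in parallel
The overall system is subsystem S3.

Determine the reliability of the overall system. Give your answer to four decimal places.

0.9984

Parallel (B and C): 1 − (1 − 0.805000)(1 − 0.962000) = 0.992590
Series (A and [0.992590]): 0.839000 × 0.992590 = 0.832783
Parallel ([0.832783], D, and E): 1 − (1 − 0.832783)(1 − 0.861000)(1 − 0.931000) = 0.9984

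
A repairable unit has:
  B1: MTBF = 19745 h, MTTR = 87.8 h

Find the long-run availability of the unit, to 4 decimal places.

0.9956

A(B1) = MTBF/(MTBF+MTTR) = 19745/(19745+87.8) = 0.9956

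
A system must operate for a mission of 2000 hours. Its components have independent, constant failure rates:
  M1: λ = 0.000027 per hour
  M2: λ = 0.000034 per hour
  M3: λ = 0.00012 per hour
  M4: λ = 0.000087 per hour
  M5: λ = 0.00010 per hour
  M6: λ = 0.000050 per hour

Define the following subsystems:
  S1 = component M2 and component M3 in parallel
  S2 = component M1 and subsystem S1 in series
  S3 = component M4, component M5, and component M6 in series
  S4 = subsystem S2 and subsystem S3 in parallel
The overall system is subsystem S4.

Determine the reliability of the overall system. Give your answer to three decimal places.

R(M1) = exp(−0.000027 × 2000) = 0.94743
R(M2) = exp(−0.000034 × 2000) = 0.93426
R(M3) = exp(−0.00012 × 2000) = 0.78663
R(M4) = exp(−0.000087 × 2000) = 0.84030
R(M5) = exp(−0.00010 × 2000) = 0.81873
R(M6) = exp(−0.000050 × 2000) = 0.90484
Parallel (M2 and M3): 1 − (1 − 0.93426)(1 − 0.78663) = 0.98597
Series (M1 and [0.98597]): 0.94743 × 0.98597 = 0.93414
Series (M4, M5, and M6): 0.84030 × 0.81873 × 0.90484 = 0.62251
Parallel ([0.93414] and [0.62251]): 1 − (1 − 0.93414)(1 − 0.62251) = 0.975

0.975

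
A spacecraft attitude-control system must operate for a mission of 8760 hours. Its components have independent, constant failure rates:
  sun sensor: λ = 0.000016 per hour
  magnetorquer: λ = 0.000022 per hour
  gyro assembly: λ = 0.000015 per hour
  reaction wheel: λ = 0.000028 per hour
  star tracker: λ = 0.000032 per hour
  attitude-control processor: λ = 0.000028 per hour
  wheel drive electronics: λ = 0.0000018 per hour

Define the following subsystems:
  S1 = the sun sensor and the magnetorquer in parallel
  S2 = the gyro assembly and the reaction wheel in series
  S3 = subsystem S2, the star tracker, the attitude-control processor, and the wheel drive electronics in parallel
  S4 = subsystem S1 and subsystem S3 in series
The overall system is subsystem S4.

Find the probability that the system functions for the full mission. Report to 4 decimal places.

R(sun sensor) = exp(−0.000016 × 8760) = 0.869219
R(magnetorquer) = exp(−0.000022 × 8760) = 0.824713
R(gyro assembly) = exp(−0.000015 × 8760) = 0.876867
R(reaction wheel) = exp(−0.000028 × 8760) = 0.782485
R(star tracker) = exp(−0.000032 × 8760) = 0.755542
R(attitude-control processor) = exp(−0.000028 × 8760) = 0.782485
R(wheel drive electronics) = exp(−0.0000018 × 8760) = 0.984356
Parallel (sun sensor and magnetorquer): 1 − (1 − 0.869219)(1 − 0.824713) = 0.977076
Series (gyro assembly and reaction wheel): 0.876867 × 0.782485 = 0.686135
Parallel ([0.686135], star tracker, attitude-control processor, and wheel drive electronics): 1 − (1 − 0.686135)(1 − 0.755542)(1 − 0.782485)(1 − 0.984356) = 0.999739
Series ([0.977076] and [0.999739]): 0.977076 × 0.999739 = 0.9768

0.9768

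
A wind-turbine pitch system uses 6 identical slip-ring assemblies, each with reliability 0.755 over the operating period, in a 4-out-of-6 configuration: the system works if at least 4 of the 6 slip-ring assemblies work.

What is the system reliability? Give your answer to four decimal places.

0.8384

R = Σ_{i=4}^{6} C(6,i) p^i (1−p)^{6−i} with p = 0.755
C(6,4)·0.755^4·0.245^2 = 0.292557
C(6,5)·0.755^5·0.245^1 = 0.360622
C(6,6)·0.755^6·0.245^0 = 0.185217
Sum = 0.8384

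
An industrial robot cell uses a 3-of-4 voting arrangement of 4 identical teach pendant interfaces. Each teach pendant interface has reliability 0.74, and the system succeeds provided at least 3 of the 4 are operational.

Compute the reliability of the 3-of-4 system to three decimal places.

R = Σ_{i=3}^{4} C(4,i) p^i (1−p)^{4−i} with p = 0.74
C(4,3)·0.74^3·0.26^1 = 0.42143
C(4,4)·0.74^4·0.26^0 = 0.29987
Sum = 0.721

0.721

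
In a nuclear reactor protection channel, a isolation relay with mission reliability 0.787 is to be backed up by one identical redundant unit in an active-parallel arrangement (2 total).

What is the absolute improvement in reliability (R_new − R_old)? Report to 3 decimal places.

0.168

R_before = 0.787
R_after = 1 − (1 − 0.787)^2 = 0.955
ΔR = 0.955 − 0.787 = 0.168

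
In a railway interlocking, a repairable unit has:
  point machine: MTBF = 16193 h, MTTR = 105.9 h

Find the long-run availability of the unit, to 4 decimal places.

A(point machine) = MTBF/(MTBF+MTTR) = 16193/(16193+105.9) = 0.9935

0.9935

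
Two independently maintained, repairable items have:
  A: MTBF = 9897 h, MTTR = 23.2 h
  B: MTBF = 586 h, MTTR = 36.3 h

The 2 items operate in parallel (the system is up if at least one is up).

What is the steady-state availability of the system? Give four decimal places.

0.9999

A(A) = MTBF/(MTBF+MTTR) = 9897/(9897+23.2) = 0.997661
A(B) = MTBF/(MTBF+MTTR) = 586/(586+36.3) = 0.941668
Parallel availability: 1 − (1 − 0.997661)(1 − 0.941668) = 0.9999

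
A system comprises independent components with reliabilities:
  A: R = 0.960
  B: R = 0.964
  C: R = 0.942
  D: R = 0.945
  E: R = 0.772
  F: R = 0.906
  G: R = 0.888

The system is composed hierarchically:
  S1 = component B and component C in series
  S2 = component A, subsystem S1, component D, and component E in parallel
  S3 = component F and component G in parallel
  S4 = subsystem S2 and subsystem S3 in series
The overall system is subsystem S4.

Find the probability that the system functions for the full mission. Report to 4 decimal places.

0.9894

Series (B and C): 0.964000 × 0.942000 = 0.908088
Parallel (A, [0.908088], D, and E): 1 − (1 − 0.960000)(1 − 0.908088)(1 − 0.945000)(1 − 0.772000) = 0.999954
Parallel (F and G): 1 − (1 − 0.906000)(1 − 0.888000) = 0.989472
Series ([0.999954] and [0.989472]): 0.999954 × 0.989472 = 0.9894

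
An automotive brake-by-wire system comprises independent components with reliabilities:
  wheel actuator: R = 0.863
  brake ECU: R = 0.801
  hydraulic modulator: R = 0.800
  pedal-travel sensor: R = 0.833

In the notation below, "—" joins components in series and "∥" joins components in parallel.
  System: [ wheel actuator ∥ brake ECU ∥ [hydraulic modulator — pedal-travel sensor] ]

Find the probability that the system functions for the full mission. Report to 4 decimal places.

0.9909

Series (hydraulic modulator and pedal-travel sensor): 0.800000 × 0.833000 = 0.666400
Parallel (wheel actuator, brake ECU, and [0.666400]): 1 − (1 − 0.863000)(1 − 0.801000)(1 − 0.666400) = 0.9909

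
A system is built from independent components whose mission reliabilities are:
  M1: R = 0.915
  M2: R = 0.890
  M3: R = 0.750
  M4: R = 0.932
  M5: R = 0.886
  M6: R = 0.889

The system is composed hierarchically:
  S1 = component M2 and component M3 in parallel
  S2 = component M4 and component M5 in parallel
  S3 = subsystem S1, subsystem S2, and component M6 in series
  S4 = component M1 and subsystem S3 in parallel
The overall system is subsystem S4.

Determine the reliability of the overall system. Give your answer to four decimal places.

Parallel (M2 and M3): 1 − (1 − 0.890000)(1 − 0.750000) = 0.972500
Parallel (M4 and M5): 1 − (1 − 0.932000)(1 − 0.886000) = 0.992248
Series ([0.972500], [0.992248], and M6): 0.972500 × 0.992248 × 0.889000 = 0.857850
Parallel (M1 and [0.857850]): 1 − (1 − 0.915000)(1 − 0.857850) = 0.9879

0.9879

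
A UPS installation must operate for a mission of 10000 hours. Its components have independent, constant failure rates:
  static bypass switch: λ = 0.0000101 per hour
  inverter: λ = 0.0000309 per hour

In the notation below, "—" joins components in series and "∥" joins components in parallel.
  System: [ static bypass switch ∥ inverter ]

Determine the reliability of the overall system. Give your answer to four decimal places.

R(static bypass switch) = exp(−0.0000101 × 10000) = 0.903933
R(inverter) = exp(−0.0000309 × 10000) = 0.734181
Parallel (static bypass switch and inverter): 1 − (1 − 0.903933)(1 − 0.734181) = 0.9745

0.9745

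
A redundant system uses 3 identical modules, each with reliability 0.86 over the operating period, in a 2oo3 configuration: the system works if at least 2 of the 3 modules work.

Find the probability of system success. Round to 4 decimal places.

R = Σ_{i=2}^{3} C(3,i) p^i (1−p)^{3−i} with p = 0.86
C(3,2)·0.86^2·0.14^1 = 0.310632
C(3,3)·0.86^3·0.14^0 = 0.636056
Sum = 0.9467

0.9467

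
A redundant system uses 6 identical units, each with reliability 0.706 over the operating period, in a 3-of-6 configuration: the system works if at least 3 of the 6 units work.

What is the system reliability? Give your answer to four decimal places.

0.9342

R = Σ_{i=3}^{6} C(6,i) p^i (1−p)^{6−i} with p = 0.706
C(6,3)·0.706^3·0.294^3 = 0.178849
C(6,4)·0.706^4·0.294^2 = 0.322110
C(6,5)·0.706^5·0.294^1 = 0.309401
C(6,6)·0.706^6·0.294^0 = 0.123831
Sum = 0.9342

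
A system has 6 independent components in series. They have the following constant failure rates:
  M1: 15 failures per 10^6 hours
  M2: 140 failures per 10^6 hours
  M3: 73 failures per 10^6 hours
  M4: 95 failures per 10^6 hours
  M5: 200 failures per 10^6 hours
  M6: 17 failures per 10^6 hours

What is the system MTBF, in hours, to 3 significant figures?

1850

Series of exponential components: λ_sys = Σ λ_i
λ_sys = 0.000015 + 0.00014 + 0.000073 + 0.000095 + 0.00020 + 0.000017 = 5.4000e-04 /h
MTBF = 1 / λ_sys = 1850 h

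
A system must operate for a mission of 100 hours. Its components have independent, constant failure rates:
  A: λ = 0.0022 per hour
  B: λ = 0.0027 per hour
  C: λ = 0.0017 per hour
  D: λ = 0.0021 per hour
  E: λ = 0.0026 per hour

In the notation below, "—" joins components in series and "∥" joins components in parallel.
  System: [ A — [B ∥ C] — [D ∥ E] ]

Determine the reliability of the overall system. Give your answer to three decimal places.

R(A) = exp(−0.0022 × 100) = 0.80252
R(B) = exp(−0.0027 × 100) = 0.76338
R(C) = exp(−0.0017 × 100) = 0.84366
R(D) = exp(−0.0021 × 100) = 0.81058
R(E) = exp(−0.0026 × 100) = 0.77105
Parallel (B and C): 1 − (1 − 0.76338)(1 − 0.84366) = 0.96301
Parallel (D and E): 1 − (1 − 0.81058)(1 − 0.77105) = 0.95663
Series (A, [0.96301], and [0.95663]): 0.80252 × 0.96301 × 0.95663 = 0.739

0.739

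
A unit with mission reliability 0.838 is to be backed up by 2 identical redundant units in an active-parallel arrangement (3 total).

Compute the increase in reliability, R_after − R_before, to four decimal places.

R_before = 0.838
R_after = 1 − (1 − 0.838)^3 = 0.9957
ΔR = 0.9957 − 0.838 = 0.1577

0.1577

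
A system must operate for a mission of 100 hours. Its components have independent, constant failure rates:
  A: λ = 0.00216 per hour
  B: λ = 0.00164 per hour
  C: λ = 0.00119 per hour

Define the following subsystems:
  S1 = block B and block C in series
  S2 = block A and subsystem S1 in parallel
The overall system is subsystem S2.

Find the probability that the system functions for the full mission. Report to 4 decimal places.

0.9521

R(A) = exp(−0.00216 × 100) = 0.805735
R(B) = exp(−0.00164 × 100) = 0.848742
R(C) = exp(−0.00119 × 100) = 0.887808
Series (B and C): 0.848742 × 0.887808 = 0.753520
Parallel (A and [0.753520]): 1 − (1 − 0.805735)(1 − 0.753520) = 0.9521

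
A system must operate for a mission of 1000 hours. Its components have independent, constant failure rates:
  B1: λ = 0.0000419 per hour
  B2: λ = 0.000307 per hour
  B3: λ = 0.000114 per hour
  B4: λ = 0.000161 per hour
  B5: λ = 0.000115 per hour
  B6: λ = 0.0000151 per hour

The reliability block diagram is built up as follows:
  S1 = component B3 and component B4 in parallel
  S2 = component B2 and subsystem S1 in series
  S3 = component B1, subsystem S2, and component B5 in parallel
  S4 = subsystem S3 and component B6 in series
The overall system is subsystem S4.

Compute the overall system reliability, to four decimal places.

0.9838

R(B1) = exp(−0.0000419 × 1000) = 0.958966
R(B2) = exp(−0.000307 × 1000) = 0.735651
R(B3) = exp(−0.000114 × 1000) = 0.892258
R(B4) = exp(−0.000161 × 1000) = 0.851292
R(B5) = exp(−0.000115 × 1000) = 0.891366
R(B6) = exp(−0.0000151 × 1000) = 0.985013
Parallel (B3 and B4): 1 − (1 − 0.892258)(1 − 0.851292) = 0.983978
Series (B2 and [0.983978]): 0.735651 × 0.983978 = 0.723864
Parallel (B1, [0.723864], and B5): 1 − (1 − 0.958966)(1 − 0.723864)(1 − 0.891366) = 0.998769
Series ([0.998769] and B6): 0.998769 × 0.985013 = 0.9838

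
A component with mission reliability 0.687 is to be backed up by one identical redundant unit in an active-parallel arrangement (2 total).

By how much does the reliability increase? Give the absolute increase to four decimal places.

R_before = 0.687
R_after = 1 − (1 − 0.687)^2 = 0.9020
ΔR = 0.9020 − 0.687 = 0.2150

0.2150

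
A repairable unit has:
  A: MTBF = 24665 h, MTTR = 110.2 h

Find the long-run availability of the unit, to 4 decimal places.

0.9956

A(A) = MTBF/(MTBF+MTTR) = 24665/(24665+110.2) = 0.9956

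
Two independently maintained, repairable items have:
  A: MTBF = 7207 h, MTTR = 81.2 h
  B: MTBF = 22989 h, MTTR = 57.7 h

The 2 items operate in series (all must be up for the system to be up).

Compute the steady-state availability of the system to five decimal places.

A(A) = MTBF/(MTBF+MTTR) = 7207/(7207+81.2) = 0.988859
A(B) = MTBF/(MTBF+MTTR) = 22989/(22989+57.7) = 0.997496
Series availability: 0.988859 × 0.997496 = 0.98638

0.98638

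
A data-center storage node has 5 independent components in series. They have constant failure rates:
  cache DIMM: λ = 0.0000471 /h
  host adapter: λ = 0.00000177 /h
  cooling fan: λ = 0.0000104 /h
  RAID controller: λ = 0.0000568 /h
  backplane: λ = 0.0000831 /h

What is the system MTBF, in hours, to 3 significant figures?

5020

Series of exponential components: λ_sys = Σ λ_i
λ_sys = 0.0000471 + 0.00000177 + 0.0000104 + 0.0000568 + 0.0000831 = 1.9917e-04 /h
MTBF = 1 / λ_sys = 5020 h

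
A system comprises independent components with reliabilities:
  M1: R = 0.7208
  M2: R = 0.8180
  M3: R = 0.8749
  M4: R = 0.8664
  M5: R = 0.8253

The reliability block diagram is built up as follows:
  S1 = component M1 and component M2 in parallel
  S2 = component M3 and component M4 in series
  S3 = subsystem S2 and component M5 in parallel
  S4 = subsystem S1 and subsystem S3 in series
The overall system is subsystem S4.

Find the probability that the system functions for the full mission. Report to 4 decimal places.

Parallel (M1 and M2): 1 − (1 − 0.720800)(1 − 0.818000) = 0.949186
Series (M3 and M4): 0.874900 × 0.866400 = 0.758013
Parallel ([0.758013] and M5): 1 − (1 − 0.758013)(1 − 0.825300) = 0.957725
Series ([0.949186] and [0.957725]): 0.949186 × 0.957725 = 0.9091

0.9091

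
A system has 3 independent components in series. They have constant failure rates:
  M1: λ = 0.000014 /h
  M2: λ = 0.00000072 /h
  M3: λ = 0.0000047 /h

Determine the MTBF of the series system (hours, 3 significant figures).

51500

Series of exponential components: λ_sys = Σ λ_i
λ_sys = 0.000014 + 0.00000072 + 0.0000047 = 1.9420e-05 /h
MTBF = 1 / λ_sys = 51500 h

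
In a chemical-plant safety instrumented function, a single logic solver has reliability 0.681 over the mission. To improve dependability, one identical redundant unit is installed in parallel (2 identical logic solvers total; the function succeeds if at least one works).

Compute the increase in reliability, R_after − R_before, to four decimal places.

0.2172

R_before = 0.681
R_after = 1 − (1 − 0.681)^2 = 0.8982
ΔR = 0.8982 − 0.681 = 0.2172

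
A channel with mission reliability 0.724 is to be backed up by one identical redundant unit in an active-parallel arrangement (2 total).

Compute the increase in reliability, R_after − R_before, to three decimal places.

0.200

R_before = 0.724
R_after = 1 − (1 − 0.724)^2 = 0.924
ΔR = 0.924 − 0.724 = 0.200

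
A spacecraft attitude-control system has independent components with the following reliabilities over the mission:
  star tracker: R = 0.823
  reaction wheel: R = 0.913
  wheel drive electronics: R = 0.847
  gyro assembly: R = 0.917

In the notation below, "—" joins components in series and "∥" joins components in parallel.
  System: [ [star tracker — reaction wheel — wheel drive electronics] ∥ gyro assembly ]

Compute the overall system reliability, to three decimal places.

0.970

Series (star tracker, reaction wheel, and wheel drive electronics): 0.82300 × 0.91300 × 0.84700 = 0.63643
Parallel ([0.63643] and gyro assembly): 1 − (1 − 0.63643)(1 − 0.91700) = 0.970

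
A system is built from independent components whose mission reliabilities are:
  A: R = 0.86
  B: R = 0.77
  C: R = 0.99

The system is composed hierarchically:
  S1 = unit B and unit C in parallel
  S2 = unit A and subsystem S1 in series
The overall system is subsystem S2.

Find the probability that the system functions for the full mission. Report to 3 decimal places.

Parallel (B and C): 1 − (1 − 0.77000)(1 − 0.99000) = 0.99770
Series (A and [0.99770]): 0.86000 × 0.99770 = 0.858

0.858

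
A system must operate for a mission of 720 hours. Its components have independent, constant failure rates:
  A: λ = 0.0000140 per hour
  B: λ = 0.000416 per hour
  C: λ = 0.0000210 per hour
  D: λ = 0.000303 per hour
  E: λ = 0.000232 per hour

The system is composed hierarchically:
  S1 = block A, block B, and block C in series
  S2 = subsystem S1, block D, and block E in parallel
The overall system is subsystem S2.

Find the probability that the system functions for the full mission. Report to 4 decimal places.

R(A) = exp(−0.0000140 × 720) = 0.989971
R(B) = exp(−0.000416 × 720) = 0.741174
R(C) = exp(−0.0000210 × 720) = 0.984994
R(D) = exp(−0.000303 × 720) = 0.803997
R(E) = exp(−0.000232 × 720) = 0.846166
Series (A, B, and C): 0.989971 × 0.741174 × 0.984994 = 0.722730
Parallel ([0.722730], D, and E): 1 − (1 − 0.722730)(1 − 0.803997)(1 − 0.846166) = 0.9916

0.9916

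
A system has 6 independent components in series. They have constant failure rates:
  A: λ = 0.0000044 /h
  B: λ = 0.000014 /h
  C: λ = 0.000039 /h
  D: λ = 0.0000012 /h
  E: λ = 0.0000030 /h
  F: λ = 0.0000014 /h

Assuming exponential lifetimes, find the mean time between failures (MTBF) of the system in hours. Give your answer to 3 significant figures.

15900

Series of exponential components: λ_sys = Σ λ_i
λ_sys = 0.0000044 + 0.000014 + 0.000039 + 0.0000012 + 0.0000030 + 0.0000014 = 6.3000e-05 /h
MTBF = 1 / λ_sys = 15900 h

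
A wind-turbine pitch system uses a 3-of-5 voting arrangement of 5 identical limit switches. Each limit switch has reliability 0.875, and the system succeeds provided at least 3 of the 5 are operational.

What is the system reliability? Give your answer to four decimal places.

0.9839

R = Σ_{i=3}^{5} C(5,i) p^i (1−p)^{5−i} with p = 0.875
C(5,3)·0.875^3·0.125^2 = 0.104675
C(5,4)·0.875^4·0.125^1 = 0.366364
C(5,5)·0.875^5·0.125^0 = 0.512909
Sum = 0.9839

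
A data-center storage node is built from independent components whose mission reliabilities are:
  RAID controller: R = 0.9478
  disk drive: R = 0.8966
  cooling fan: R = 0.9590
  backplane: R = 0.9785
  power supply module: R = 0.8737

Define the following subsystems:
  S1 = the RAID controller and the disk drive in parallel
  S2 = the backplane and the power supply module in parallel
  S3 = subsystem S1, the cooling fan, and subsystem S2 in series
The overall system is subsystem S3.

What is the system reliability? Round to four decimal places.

0.9512

Parallel (RAID controller and disk drive): 1 − (1 − 0.947800)(1 − 0.896600) = 0.994603
Parallel (backplane and power supply module): 1 − (1 − 0.978500)(1 − 0.873700) = 0.997285
Series ([0.994603], cooling fan, and [0.997285]): 0.994603 × 0.959000 × 0.997285 = 0.9512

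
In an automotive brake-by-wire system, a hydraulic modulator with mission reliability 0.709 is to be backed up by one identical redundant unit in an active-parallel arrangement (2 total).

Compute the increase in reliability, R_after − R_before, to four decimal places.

0.2063

R_before = 0.709
R_after = 1 − (1 − 0.709)^2 = 0.9153
ΔR = 0.9153 − 0.709 = 0.2063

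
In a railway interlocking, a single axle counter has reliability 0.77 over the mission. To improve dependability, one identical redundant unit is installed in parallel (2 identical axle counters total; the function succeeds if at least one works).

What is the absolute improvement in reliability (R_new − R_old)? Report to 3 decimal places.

0.177

R_before = 0.77
R_after = 1 − (1 − 0.77)^2 = 0.947
ΔR = 0.947 − 0.77 = 0.177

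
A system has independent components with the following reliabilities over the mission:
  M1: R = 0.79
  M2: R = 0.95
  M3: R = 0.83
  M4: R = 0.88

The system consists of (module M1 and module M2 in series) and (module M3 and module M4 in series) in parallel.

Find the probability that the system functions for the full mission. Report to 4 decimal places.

Series (M1 and M2): 0.790000 × 0.950000 = 0.750500
Series (M3 and M4): 0.830000 × 0.880000 = 0.730400
Parallel ([0.750500] and [0.730400]): 1 − (1 − 0.750500)(1 − 0.730400) = 0.9327

0.9327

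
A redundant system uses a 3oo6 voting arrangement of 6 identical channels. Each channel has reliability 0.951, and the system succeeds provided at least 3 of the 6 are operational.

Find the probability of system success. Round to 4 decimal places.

0.9999

R = Σ_{i=3}^{6} C(6,i) p^i (1−p)^{6−i} with p = 0.951
C(6,3)·0.951^3·0.049^3 = 0.002024
C(6,4)·0.951^4·0.049^2 = 0.029458
C(6,5)·0.951^5·0.049^1 = 0.228691
C(6,6)·0.951^6·0.049^0 = 0.739747
Sum = 0.9999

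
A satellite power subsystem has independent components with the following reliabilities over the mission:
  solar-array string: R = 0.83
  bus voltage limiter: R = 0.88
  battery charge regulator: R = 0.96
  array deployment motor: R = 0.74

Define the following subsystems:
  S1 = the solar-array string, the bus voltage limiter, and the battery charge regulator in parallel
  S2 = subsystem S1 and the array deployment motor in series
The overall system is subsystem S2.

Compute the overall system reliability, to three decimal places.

0.739

Parallel (solar-array string, bus voltage limiter, and battery charge regulator): 1 − (1 − 0.83000)(1 − 0.88000)(1 − 0.96000) = 0.99918
Series ([0.99918] and array deployment motor): 0.99918 × 0.74000 = 0.739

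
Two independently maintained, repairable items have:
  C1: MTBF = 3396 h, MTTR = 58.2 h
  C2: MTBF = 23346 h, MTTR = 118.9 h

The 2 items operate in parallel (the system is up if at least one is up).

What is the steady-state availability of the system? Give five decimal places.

A(C1) = MTBF/(MTBF+MTTR) = 3396/(3396+58.2) = 0.983151
A(C2) = MTBF/(MTBF+MTTR) = 23346/(23346+118.9) = 0.994933
Parallel availability: 1 − (1 − 0.983151)(1 − 0.994933) = 0.99991

0.99991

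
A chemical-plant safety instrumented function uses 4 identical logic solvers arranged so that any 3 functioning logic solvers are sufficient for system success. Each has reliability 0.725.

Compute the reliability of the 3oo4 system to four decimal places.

0.6955

R = Σ_{i=3}^{4} C(4,i) p^i (1−p)^{4−i} with p = 0.725
C(4,3)·0.725^3·0.275^1 = 0.419186
C(4,4)·0.725^4·0.275^0 = 0.276282
Sum = 0.6955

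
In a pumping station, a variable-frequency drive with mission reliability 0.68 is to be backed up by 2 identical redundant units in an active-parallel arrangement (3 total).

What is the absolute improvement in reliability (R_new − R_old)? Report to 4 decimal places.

R_before = 0.68
R_after = 1 − (1 − 0.68)^3 = 0.9672
ΔR = 0.9672 − 0.68 = 0.2872

0.2872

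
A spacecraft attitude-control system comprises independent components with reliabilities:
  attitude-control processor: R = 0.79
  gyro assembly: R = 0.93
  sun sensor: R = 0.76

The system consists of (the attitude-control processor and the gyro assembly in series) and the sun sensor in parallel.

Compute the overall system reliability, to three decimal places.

0.936

Series (attitude-control processor and gyro assembly): 0.79000 × 0.93000 = 0.73470
Parallel ([0.73470] and sun sensor): 1 − (1 − 0.73470)(1 − 0.76000) = 0.936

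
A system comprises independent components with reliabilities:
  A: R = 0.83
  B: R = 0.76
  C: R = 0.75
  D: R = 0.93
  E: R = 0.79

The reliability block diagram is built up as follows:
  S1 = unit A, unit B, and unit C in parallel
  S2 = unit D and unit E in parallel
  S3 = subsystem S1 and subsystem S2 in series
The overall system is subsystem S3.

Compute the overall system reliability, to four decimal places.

Parallel (A, B, and C): 1 − (1 − 0.830000)(1 − 0.760000)(1 − 0.750000) = 0.989800
Parallel (D and E): 1 − (1 − 0.930000)(1 − 0.790000) = 0.985300
Series ([0.989800] and [0.985300]): 0.989800 × 0.985300 = 0.9752

0.9752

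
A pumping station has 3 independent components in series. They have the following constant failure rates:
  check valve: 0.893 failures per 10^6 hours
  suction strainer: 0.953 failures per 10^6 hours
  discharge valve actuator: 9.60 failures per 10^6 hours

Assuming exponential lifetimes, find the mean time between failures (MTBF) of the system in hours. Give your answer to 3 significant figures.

87400

Series of exponential components: λ_sys = Σ λ_i
λ_sys = 0.000000893 + 0.000000953 + 0.00000960 = 1.1446e-05 /h
MTBF = 1 / λ_sys = 87400 h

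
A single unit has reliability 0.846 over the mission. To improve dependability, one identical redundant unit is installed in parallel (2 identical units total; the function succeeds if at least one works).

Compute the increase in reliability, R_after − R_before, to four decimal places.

0.1303

R_before = 0.846
R_after = 1 − (1 − 0.846)^2 = 0.9763
ΔR = 0.9763 − 0.846 = 0.1303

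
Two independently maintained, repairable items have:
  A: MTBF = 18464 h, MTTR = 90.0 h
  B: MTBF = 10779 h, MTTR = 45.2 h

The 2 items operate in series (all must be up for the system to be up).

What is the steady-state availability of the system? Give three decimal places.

A(A) = MTBF/(MTBF+MTTR) = 18464/(18464+90.0) = 0.995149
A(B) = MTBF/(MTBF+MTTR) = 10779/(10779+45.2) = 0.995824
Series availability: 0.995149 × 0.995824 = 0.991

0.991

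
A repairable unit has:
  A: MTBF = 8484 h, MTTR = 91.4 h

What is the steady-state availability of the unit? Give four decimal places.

0.9893

A(A) = MTBF/(MTBF+MTTR) = 8484/(8484+91.4) = 0.9893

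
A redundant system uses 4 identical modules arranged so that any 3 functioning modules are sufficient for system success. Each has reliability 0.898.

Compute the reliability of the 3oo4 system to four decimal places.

R = Σ_{i=3}^{4} C(4,i) p^i (1−p)^{4−i} with p = 0.898
C(4,3)·0.898^3·0.102^1 = 0.295454
C(4,4)·0.898^4·0.102^0 = 0.650287
Sum = 0.9457

0.9457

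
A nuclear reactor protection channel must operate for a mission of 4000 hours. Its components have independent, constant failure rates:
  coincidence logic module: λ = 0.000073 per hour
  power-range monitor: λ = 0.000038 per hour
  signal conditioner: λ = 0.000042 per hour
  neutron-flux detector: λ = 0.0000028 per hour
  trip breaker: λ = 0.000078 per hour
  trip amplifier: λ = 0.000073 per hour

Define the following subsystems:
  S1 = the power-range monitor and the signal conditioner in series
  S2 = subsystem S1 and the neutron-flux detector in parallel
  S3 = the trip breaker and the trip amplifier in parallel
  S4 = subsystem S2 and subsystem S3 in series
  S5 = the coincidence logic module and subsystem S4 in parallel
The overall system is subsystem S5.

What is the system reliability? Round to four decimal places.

R(coincidence logic module) = exp(−0.000073 × 4000) = 0.746769
R(power-range monitor) = exp(−0.000038 × 4000) = 0.858988
R(signal conditioner) = exp(−0.000042 × 4000) = 0.845354
R(neutron-flux detector) = exp(−0.0000028 × 4000) = 0.988862
R(trip breaker) = exp(−0.000078 × 4000) = 0.731982
R(trip amplifier) = exp(−0.000073 × 4000) = 0.746769
Series (power-range monitor and signal conditioner): 0.858988 × 0.845354 = 0.726149
Parallel ([0.726149] and neutron-flux detector): 1 − (1 − 0.726149)(1 − 0.988862) = 0.996950
Parallel (trip breaker and trip amplifier): 1 − (1 − 0.731982)(1 − 0.746769) = 0.932130
Series ([0.996950] and [0.932130]): 0.996950 × 0.932130 = 0.929287
Parallel (coincidence logic module and [0.929287]): 1 − (1 − 0.746769)(1 − 0.929287) = 0.9821

0.9821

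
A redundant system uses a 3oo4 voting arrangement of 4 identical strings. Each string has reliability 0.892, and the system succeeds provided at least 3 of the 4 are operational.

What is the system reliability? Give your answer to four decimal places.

0.9397

R = Σ_{i=3}^{4} C(4,i) p^i (1−p)^{4−i} with p = 0.892
C(4,3)·0.892^3·0.108^1 = 0.306604
C(4,4)·0.892^4·0.108^0 = 0.633081
Sum = 0.9397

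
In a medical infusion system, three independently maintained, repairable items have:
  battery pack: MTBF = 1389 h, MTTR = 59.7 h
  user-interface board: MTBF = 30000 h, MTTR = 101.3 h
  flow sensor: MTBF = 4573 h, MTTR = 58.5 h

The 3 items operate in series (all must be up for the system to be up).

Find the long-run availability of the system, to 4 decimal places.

A(battery pack) = MTBF/(MTBF+MTTR) = 1389/(1389+59.7) = 0.958791
A(user-interface board) = MTBF/(MTBF+MTTR) = 30000/(30000+101.3) = 0.996635
A(flow sensor) = MTBF/(MTBF+MTTR) = 4573/(4573+58.5) = 0.987369
Series availability: 0.958791 × 0.996635 × 0.987369 = 0.9435

0.9435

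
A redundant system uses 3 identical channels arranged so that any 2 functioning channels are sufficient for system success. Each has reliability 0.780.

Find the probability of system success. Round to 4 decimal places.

0.8761

R = Σ_{i=2}^{3} C(3,i) p^i (1−p)^{3−i} with p = 0.780
C(3,2)·0.780^2·0.220^1 = 0.401544
C(3,3)·0.780^3·0.220^0 = 0.474552
Sum = 0.8761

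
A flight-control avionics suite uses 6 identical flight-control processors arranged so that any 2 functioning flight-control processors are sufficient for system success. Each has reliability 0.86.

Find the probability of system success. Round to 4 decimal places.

0.9997

R = Σ_{i=2}^{6} C(6,i) p^i (1−p)^{6−i} with p = 0.86
C(6,2)·0.86^2·0.14^4 = 0.004262
C(6,3)·0.86^3·0.14^3 = 0.034907
C(6,4)·0.86^4·0.14^2 = 0.160820
C(6,5)·0.86^5·0.14^1 = 0.395159
C(6,6)·0.86^6·0.14^0 = 0.404567
Sum = 0.9997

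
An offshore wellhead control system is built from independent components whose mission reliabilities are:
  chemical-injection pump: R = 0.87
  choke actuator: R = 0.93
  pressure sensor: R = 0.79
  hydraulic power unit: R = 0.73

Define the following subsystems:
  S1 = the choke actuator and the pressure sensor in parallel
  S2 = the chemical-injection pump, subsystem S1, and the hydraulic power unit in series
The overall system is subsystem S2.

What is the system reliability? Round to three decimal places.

0.626

Parallel (choke actuator and pressure sensor): 1 − (1 − 0.93000)(1 − 0.79000) = 0.98530
Series (chemical-injection pump, [0.98530], and hydraulic power unit): 0.87000 × 0.98530 × 0.73000 = 0.626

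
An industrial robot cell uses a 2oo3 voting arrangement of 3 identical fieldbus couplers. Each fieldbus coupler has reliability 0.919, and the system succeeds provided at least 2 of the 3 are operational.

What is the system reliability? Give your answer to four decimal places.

0.9814

R = Σ_{i=2}^{3} C(3,i) p^i (1−p)^{3−i} with p = 0.919
C(3,2)·0.919^2·0.081^1 = 0.205228
C(3,3)·0.919^3·0.081^0 = 0.776152
Sum = 0.9814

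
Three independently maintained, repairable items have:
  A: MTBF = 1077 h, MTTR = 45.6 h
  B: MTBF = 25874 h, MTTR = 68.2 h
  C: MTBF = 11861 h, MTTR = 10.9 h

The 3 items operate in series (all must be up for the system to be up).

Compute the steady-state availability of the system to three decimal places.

0.956

A(A) = MTBF/(MTBF+MTTR) = 1077/(1077+45.6) = 0.959380
A(B) = MTBF/(MTBF+MTTR) = 25874/(25874+68.2) = 0.997371
A(C) = MTBF/(MTBF+MTTR) = 11861/(11861+10.9) = 0.999082
Series availability: 0.959380 × 0.997371 × 0.999082 = 0.956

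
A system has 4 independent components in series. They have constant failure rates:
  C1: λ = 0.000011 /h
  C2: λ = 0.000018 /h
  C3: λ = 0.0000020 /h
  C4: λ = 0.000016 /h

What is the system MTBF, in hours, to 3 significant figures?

21300

Series of exponential components: λ_sys = Σ λ_i
λ_sys = 0.000011 + 0.000018 + 0.0000020 + 0.000016 = 4.7000e-05 /h
MTBF = 1 / λ_sys = 21300 h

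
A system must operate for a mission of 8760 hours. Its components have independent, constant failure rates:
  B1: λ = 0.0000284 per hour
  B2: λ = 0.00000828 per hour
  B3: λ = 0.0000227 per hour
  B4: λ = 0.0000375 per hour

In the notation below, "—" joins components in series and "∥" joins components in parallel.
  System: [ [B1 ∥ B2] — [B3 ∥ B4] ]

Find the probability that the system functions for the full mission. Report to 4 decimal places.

0.9349

R(B1) = exp(−0.0000284 × 8760) = 0.779748
R(B2) = exp(−0.00000828 × 8760) = 0.930035
R(B3) = exp(−0.0000227 × 8760) = 0.819671
R(B4) = exp(−0.0000375 × 8760) = 0.720003
Parallel (B1 and B2): 1 − (1 − 0.779748)(1 − 0.930035) = 0.984590
Parallel (B3 and B4): 1 − (1 − 0.819671)(1 − 0.720003) = 0.949508
Series ([0.984590] and [0.949508]): 0.984590 × 0.949508 = 0.9349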